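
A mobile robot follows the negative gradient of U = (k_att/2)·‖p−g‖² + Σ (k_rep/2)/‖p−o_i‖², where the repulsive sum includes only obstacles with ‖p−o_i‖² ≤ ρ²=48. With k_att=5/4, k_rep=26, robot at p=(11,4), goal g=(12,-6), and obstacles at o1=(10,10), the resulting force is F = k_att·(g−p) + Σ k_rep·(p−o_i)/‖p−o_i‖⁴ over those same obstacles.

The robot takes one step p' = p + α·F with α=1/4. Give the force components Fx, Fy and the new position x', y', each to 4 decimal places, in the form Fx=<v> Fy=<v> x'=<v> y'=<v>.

F_att = 5/4·(g−p) = 5/4·(1,-10) = (1.2500,-12.5000)
o1: d²=37 ≤ ρ²=48; F_rep = 26·(1,-6)/37² = (0.0190,-0.1140)
F = F_att + ΣF_rep = (1.2690,-12.6140)
p' = p + 1/4·F = (11.3172,0.8465)

Fx=1.2690 Fy=-12.6140 x'=11.3172 y'=0.8465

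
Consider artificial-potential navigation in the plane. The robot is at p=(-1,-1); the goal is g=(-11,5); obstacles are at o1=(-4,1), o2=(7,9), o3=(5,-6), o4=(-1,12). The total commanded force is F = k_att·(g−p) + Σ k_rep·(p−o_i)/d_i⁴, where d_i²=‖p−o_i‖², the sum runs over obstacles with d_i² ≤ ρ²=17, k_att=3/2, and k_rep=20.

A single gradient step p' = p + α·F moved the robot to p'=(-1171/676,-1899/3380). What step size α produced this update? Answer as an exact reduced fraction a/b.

α = 1/20

F_att = 3/2·(g−p) = 3/2·(-10,6) = (-15.0000,9.0000)
o1: d²=13 ≤ ρ²=17; F_rep = 20·(3,-2)/13² = (0.3550,-0.2367)
o2: d²=164 > ρ²=17 → inactive
o3: d²=61 > ρ²=17 → inactive
o4: d²=169 > ρ²=17 → inactive
F = F_att + ΣF_rep = (-14.6450,8.7633)
Δp = p'−p = (-0.7322,0.4382); α = Δx/Fx = (-495/676) / (-2475/169) = 1/20
check: Δy/Fy = (1481/3380) / (1481/169) = 1/20 ✓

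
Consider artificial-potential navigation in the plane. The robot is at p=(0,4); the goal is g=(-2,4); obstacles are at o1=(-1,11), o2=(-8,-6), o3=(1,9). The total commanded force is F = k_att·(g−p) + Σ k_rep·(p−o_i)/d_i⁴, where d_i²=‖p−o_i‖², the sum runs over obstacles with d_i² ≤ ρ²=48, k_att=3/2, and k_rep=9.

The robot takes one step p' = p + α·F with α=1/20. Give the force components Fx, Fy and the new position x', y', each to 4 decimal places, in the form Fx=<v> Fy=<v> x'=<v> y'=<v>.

Fx=-3.0133 Fy=-0.0666 x'=-0.1507 y'=3.9967

F_att = 3/2·(g−p) = 3/2·(-2,0) = (-3.0000,0.0000)
o1: d²=50 > ρ²=48 → inactive
o2: d²=164 > ρ²=48 → inactive
o3: d²=26 ≤ ρ²=48; F_rep = 9·(-1,-5)/26² = (-0.0133,-0.0666)
F = F_att + ΣF_rep = (-3.0133,-0.0666)
p' = p + 1/20·F = (-0.1507,3.9967)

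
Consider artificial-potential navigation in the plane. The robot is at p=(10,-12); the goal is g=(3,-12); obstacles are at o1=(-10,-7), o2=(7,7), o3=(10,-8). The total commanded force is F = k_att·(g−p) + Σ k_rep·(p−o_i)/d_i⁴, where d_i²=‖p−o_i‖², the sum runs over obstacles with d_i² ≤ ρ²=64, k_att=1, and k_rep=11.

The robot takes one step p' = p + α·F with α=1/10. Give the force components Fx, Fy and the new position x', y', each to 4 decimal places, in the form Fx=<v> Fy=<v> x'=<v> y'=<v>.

F_att = 1·(g−p) = 1·(-7,0) = (-7.0000,0.0000)
o1: d²=425 > ρ²=64 → inactive
o2: d²=370 > ρ²=64 → inactive
o3: d²=16 ≤ ρ²=64; F_rep = 11·(0,-4)/16² = (0.0000,-0.1719)
F = F_att + ΣF_rep = (-7.0000,-0.1719)
p' = p + 1/10·F = (9.3000,-12.0172)

Fx=-7.0000 Fy=-0.1719 x'=9.3000 y'=-12.0172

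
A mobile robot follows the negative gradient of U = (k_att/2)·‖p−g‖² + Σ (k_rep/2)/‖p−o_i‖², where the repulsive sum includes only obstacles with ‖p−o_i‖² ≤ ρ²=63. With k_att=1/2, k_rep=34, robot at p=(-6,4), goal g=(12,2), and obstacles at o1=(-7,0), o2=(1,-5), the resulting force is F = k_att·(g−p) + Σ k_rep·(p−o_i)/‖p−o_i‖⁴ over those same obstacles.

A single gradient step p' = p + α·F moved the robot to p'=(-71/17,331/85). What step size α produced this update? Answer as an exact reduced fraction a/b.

F_att = 1/2·(g−p) = 1/2·(18,-2) = (9.0000,-1.0000)
o1: d²=17 ≤ ρ²=63; F_rep = 34·(1,4)/17² = (0.1176,0.4706)
o2: d²=130 > ρ²=63 → inactive
F = F_att + ΣF_rep = (9.1176,-0.5294)
Δp = p'−p = (1.8235,-0.1059); α = Δx/Fx = (31/17) / (155/17) = 1/5
check: Δy/Fy = (-9/85) / (-9/17) = 1/5 ✓

α = 1/5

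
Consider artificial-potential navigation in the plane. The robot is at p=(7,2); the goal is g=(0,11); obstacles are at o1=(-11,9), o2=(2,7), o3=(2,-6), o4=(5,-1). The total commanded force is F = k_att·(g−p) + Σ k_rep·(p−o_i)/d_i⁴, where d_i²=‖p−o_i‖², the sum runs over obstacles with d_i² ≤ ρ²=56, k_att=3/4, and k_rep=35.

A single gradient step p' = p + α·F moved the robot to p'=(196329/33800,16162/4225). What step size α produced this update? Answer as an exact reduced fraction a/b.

F_att = 3/4·(g−p) = 3/4·(-7,9) = (-5.2500,6.7500)
o1: d²=373 > ρ²=56 → inactive
o2: d²=50 ≤ ρ²=56; F_rep = 35·(5,-5)/50² = (0.0700,-0.0700)
o3: d²=89 > ρ²=56 → inactive
o4: d²=13 ≤ ρ²=56; F_rep = 35·(2,3)/13² = (0.4142,0.6213)
F = F_att + ΣF_rep = (-4.7658,7.3013)
Δp = p'−p = (-1.1914,1.8253); α = Δx/Fx = (-40271/33800) / (-40271/8450) = 1/4
check: Δy/Fy = (7712/4225) / (30848/4225) = 1/4 ✓

α = 1/4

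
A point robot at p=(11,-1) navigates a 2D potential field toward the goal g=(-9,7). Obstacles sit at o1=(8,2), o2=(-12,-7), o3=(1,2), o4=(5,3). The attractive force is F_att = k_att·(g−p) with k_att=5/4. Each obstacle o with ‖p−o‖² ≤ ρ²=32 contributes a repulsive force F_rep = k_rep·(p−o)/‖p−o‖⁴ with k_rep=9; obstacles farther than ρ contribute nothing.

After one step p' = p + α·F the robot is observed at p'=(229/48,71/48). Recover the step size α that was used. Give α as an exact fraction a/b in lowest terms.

F_att = 5/4·(g−p) = 5/4·(-20,8) = (-25.0000,10.0000)
o1: d²=18 ≤ ρ²=32; F_rep = 9·(3,-3)/18² = (0.0833,-0.0833)
o2: d²=565 > ρ²=32 → inactive
o3: d²=109 > ρ²=32 → inactive
o4: d²=52 > ρ²=32 → inactive
F = F_att + ΣF_rep = (-24.9167,9.9167)
Δp = p'−p = (-6.2292,2.4792); α = Δx/Fx = (-299/48) / (-299/12) = 1/4
check: Δy/Fy = (119/48) / (119/12) = 1/4 ✓

α = 1/4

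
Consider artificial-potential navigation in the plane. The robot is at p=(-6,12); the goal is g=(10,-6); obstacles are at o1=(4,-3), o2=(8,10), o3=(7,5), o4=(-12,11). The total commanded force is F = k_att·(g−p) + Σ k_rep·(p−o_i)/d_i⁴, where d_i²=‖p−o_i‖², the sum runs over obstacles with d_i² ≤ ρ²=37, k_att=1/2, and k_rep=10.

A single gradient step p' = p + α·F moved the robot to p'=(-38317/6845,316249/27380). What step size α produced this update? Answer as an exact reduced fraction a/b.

F_att = 1/2·(g−p) = 1/2·(16,-18) = (8.0000,-9.0000)
o1: d²=325 > ρ²=37 → inactive
o2: d²=200 > ρ²=37 → inactive
o3: d²=218 > ρ²=37 → inactive
o4: d²=37 ≤ ρ²=37; F_rep = 10·(6,1)/37² = (0.0438,0.0073)
F = F_att + ΣF_rep = (8.0438,-8.9927)
Δp = p'−p = (0.4022,-0.4496); α = Δx/Fx = (2753/6845) / (11012/1369) = 1/20
check: Δy/Fy = (-12311/27380) / (-12311/1369) = 1/20 ✓

α = 1/20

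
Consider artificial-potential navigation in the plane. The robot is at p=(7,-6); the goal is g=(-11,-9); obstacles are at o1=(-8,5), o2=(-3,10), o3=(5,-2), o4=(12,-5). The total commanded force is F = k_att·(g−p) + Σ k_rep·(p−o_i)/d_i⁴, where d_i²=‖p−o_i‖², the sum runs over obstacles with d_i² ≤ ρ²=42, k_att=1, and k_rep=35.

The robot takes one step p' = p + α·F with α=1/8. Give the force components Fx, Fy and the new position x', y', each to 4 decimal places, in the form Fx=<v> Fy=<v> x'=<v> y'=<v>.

F_att = 1·(g−p) = 1·(-18,-3) = (-18.0000,-3.0000)
o1: d²=346 > ρ²=42 → inactive
o2: d²=356 > ρ²=42 → inactive
o3: d²=20 ≤ ρ²=42; F_rep = 35·(2,-4)/20² = (0.1750,-0.3500)
o4: d²=26 ≤ ρ²=42; F_rep = 35·(-5,-1)/26² = (-0.2589,-0.0518)
F = F_att + ΣF_rep = (-18.0839,-3.4018)
p' = p + 1/8·F = (4.7395,-6.4252)

Fx=-18.0839 Fy=-3.4018 x'=4.7395 y'=-6.4252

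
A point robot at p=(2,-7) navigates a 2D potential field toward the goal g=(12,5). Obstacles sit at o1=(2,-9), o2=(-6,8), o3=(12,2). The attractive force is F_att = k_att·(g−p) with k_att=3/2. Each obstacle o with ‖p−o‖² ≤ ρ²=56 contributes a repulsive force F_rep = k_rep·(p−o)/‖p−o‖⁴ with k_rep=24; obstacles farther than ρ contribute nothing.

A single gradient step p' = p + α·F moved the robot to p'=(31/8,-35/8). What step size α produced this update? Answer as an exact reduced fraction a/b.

F_att = 3/2·(g−p) = 3/2·(10,12) = (15.0000,18.0000)
o1: d²=4 ≤ ρ²=56; F_rep = 24·(0,2)/4² = (0.0000,3.0000)
o2: d²=289 > ρ²=56 → inactive
o3: d²=181 > ρ²=56 → inactive
F = F_att + ΣF_rep = (15.0000,21.0000)
Δp = p'−p = (1.8750,2.6250); α = Δx/Fx = (15/8) / (15) = 1/8
check: Δy/Fy = (21/8) / (21) = 1/8 ✓

α = 1/8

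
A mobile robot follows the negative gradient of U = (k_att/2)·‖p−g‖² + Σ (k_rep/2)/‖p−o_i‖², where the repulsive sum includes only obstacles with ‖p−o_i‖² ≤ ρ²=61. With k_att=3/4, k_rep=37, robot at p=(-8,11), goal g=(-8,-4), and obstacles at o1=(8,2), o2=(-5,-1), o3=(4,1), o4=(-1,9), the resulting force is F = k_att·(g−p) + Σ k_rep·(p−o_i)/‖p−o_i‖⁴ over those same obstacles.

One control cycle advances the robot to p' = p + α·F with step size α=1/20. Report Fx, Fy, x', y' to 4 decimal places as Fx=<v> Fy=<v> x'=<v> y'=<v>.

Fx=-0.0922 Fy=-11.2237 x'=-8.0046 y'=10.4388

F_att = 3/4·(g−p) = 3/4·(0,-15) = (0.0000,-11.2500)
o1: d²=337 > ρ²=61 → inactive
o2: d²=153 > ρ²=61 → inactive
o3: d²=244 > ρ²=61 → inactive
o4: d²=53 ≤ ρ²=61; F_rep = 37·(-7,2)/53² = (-0.0922,0.0263)
F = F_att + ΣF_rep = (-0.0922,-11.2237)
p' = p + 1/20·F = (-8.0046,10.4388)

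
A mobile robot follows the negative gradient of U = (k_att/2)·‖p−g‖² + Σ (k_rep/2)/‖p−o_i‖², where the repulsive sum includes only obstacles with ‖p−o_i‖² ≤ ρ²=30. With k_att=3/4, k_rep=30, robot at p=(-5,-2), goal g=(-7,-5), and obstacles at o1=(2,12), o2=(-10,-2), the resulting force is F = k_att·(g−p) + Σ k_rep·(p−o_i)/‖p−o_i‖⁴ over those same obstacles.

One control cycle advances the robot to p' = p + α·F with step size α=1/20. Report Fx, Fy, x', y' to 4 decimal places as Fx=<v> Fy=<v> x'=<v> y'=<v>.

F_att = 3/4·(g−p) = 3/4·(-2,-3) = (-1.5000,-2.2500)
o1: d²=245 > ρ²=30 → inactive
o2: d²=25 ≤ ρ²=30; F_rep = 30·(5,0)/25² = (0.2400,0.0000)
F = F_att + ΣF_rep = (-1.2600,-2.2500)
p' = p + 1/20·F = (-5.0630,-2.1125)

Fx=-1.2600 Fy=-2.2500 x'=-5.0630 y'=-2.1125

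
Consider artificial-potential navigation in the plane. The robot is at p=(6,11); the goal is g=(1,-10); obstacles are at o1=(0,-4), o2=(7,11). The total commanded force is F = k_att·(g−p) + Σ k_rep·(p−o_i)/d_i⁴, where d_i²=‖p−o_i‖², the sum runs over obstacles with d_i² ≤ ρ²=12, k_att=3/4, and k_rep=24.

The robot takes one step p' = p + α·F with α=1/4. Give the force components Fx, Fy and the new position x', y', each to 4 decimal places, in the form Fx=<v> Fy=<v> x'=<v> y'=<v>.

F_att = 3/4·(g−p) = 3/4·(-5,-21) = (-3.7500,-15.7500)
o1: d²=261 > ρ²=12 → inactive
o2: d²=1 ≤ ρ²=12; F_rep = 24·(-1,0)/1² = (-24.0000,0.0000)
F = F_att + ΣF_rep = (-27.7500,-15.7500)
p' = p + 1/4·F = (-0.9375,7.0625)

Fx=-27.7500 Fy=-15.7500 x'=-0.9375 y'=7.0625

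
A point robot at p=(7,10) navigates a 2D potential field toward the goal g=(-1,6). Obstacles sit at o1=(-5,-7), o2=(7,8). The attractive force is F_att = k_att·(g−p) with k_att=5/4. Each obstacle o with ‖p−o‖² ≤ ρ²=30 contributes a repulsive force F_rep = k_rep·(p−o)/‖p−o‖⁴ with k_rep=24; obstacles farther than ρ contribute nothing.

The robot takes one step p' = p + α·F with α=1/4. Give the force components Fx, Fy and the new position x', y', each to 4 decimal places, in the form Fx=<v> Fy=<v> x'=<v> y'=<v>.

Fx=-10.0000 Fy=-2.0000 x'=4.5000 y'=9.5000

F_att = 5/4·(g−p) = 5/4·(-8,-4) = (-10.0000,-5.0000)
o1: d²=433 > ρ²=30 → inactive
o2: d²=4 ≤ ρ²=30; F_rep = 24·(0,2)/4² = (0.0000,3.0000)
F = F_att + ΣF_rep = (-10.0000,-2.0000)
p' = p + 1/4·F = (4.5000,9.5000)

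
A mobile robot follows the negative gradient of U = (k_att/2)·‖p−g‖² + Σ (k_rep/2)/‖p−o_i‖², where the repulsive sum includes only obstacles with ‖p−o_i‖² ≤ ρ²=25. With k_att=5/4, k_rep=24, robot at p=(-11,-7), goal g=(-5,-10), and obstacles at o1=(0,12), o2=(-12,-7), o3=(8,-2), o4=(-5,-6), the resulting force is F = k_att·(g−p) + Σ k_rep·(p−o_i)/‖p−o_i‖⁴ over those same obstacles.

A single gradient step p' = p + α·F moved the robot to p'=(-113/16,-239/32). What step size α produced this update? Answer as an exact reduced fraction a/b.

F_att = 5/4·(g−p) = 5/4·(6,-3) = (7.5000,-3.7500)
o1: d²=482 > ρ²=25 → inactive
o2: d²=1 ≤ ρ²=25; F_rep = 24·(1,0)/1² = (24.0000,0.0000)
o3: d²=386 > ρ²=25 → inactive
o4: d²=37 > ρ²=25 → inactive
F = F_att + ΣF_rep = (31.5000,-3.7500)
Δp = p'−p = (3.9375,-0.4688); α = Δx/Fx = (63/16) / (63/2) = 1/8
check: Δy/Fy = (-15/32) / (-15/4) = 1/8 ✓

α = 1/8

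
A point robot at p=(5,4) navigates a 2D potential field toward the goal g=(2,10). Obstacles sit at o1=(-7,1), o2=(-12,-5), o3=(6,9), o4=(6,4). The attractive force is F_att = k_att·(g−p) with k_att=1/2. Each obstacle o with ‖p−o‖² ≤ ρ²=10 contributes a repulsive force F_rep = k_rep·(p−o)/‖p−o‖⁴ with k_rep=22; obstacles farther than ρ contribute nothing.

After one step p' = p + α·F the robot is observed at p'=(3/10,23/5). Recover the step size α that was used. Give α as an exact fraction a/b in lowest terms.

F_att = 1/2·(g−p) = 1/2·(-3,6) = (-1.5000,3.0000)
o1: d²=153 > ρ²=10 → inactive
o2: d²=370 > ρ²=10 → inactive
o3: d²=26 > ρ²=10 → inactive
o4: d²=1 ≤ ρ²=10; F_rep = 22·(-1,0)/1² = (-22.0000,0.0000)
F = F_att + ΣF_rep = (-23.5000,3.0000)
Δp = p'−p = (-4.7000,0.6000); α = Δx/Fx = (-47/10) / (-47/2) = 1/5
check: Δy/Fy = (3/5) / (3) = 1/5 ✓

α = 1/5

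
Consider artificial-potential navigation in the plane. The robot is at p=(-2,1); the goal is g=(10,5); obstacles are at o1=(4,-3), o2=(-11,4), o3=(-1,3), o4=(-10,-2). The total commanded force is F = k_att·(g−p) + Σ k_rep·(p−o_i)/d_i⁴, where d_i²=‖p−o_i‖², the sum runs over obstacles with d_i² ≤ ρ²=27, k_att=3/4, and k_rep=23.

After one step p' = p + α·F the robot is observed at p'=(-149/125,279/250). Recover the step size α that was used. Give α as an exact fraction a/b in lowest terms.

F_att = 3/4·(g−p) = 3/4·(12,4) = (9.0000,3.0000)
o1: d²=52 > ρ²=27 → inactive
o2: d²=90 > ρ²=27 → inactive
o3: d²=5 ≤ ρ²=27; F_rep = 23·(-1,-2)/5² = (-0.9200,-1.8400)
o4: d²=73 > ρ²=27 → inactive
F = F_att + ΣF_rep = (8.0800,1.1600)
Δp = p'−p = (0.8080,0.1160); α = Δx/Fx = (101/125) / (202/25) = 1/10
check: Δy/Fy = (29/250) / (29/25) = 1/10 ✓

α = 1/10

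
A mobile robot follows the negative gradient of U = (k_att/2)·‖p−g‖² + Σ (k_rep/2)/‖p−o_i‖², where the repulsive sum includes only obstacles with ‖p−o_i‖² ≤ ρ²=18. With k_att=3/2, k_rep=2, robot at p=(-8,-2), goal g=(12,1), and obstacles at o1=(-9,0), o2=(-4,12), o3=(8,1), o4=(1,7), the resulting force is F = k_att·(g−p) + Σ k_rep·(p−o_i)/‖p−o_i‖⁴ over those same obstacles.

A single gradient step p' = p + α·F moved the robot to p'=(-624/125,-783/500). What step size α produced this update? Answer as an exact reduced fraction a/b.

α = 1/10

F_att = 3/2·(g−p) = 3/2·(20,3) = (30.0000,4.5000)
o1: d²=5 ≤ ρ²=18; F_rep = 2·(1,-2)/5² = (0.0800,-0.1600)
o2: d²=212 > ρ²=18 → inactive
o3: d²=265 > ρ²=18 → inactive
o4: d²=162 > ρ²=18 → inactive
F = F_att + ΣF_rep = (30.0800,4.3400)
Δp = p'−p = (3.0080,0.4340); α = Δx/Fx = (376/125) / (752/25) = 1/10
check: Δy/Fy = (217/500) / (217/50) = 1/10 ✓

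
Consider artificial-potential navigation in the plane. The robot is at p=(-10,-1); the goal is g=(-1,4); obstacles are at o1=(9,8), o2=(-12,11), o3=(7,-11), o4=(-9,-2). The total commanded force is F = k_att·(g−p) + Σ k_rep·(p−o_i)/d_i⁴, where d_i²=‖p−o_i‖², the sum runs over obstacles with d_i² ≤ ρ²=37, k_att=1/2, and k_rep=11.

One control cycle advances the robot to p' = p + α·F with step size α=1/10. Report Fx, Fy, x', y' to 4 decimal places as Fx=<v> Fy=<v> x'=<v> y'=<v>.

F_att = 1/2·(g−p) = 1/2·(9,5) = (4.5000,2.5000)
o1: d²=442 > ρ²=37 → inactive
o2: d²=148 > ρ²=37 → inactive
o3: d²=389 > ρ²=37 → inactive
o4: d²=2 ≤ ρ²=37; F_rep = 11·(-1,1)/2² = (-2.7500,2.7500)
F = F_att + ΣF_rep = (1.7500,5.2500)
p' = p + 1/10·F = (-9.8250,-0.4750)

Fx=1.7500 Fy=5.2500 x'=-9.8250 y'=-0.4750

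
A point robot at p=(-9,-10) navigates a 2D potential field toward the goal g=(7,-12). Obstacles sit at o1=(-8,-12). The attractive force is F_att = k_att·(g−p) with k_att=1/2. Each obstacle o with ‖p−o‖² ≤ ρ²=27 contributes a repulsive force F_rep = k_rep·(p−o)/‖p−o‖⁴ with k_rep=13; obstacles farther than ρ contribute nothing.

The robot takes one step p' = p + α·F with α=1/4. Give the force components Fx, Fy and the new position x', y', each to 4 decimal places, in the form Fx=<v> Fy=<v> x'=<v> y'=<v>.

Fx=7.4800 Fy=0.0400 x'=-7.1300 y'=-9.9900

F_att = 1/2·(g−p) = 1/2·(16,-2) = (8.0000,-1.0000)
o1: d²=5 ≤ ρ²=27; F_rep = 13·(-1,2)/5² = (-0.5200,1.0400)
F = F_att + ΣF_rep = (7.4800,0.0400)
p' = p + 1/4·F = (-7.1300,-9.9900)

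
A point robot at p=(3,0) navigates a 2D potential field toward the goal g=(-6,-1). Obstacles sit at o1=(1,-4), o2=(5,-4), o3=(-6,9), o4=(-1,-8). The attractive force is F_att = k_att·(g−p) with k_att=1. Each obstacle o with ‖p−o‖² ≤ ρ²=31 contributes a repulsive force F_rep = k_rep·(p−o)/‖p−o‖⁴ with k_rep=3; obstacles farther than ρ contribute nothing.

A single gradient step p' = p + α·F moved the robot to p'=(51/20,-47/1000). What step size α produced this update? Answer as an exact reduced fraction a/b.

α = 1/20

F_att = 1·(g−p) = 1·(-9,-1) = (-9.0000,-1.0000)
o1: d²=20 ≤ ρ²=31; F_rep = 3·(2,4)/20² = (0.0150,0.0300)
o2: d²=20 ≤ ρ²=31; F_rep = 3·(-2,4)/20² = (-0.0150,0.0300)
o3: d²=162 > ρ²=31 → inactive
o4: d²=80 > ρ²=31 → inactive
F = F_att + ΣF_rep = (-9.0000,-0.9400)
Δp = p'−p = (-0.4500,-0.0470); α = Δx/Fx = (-9/20) / (-9) = 1/20
check: Δy/Fy = (-47/1000) / (-47/50) = 1/20 ✓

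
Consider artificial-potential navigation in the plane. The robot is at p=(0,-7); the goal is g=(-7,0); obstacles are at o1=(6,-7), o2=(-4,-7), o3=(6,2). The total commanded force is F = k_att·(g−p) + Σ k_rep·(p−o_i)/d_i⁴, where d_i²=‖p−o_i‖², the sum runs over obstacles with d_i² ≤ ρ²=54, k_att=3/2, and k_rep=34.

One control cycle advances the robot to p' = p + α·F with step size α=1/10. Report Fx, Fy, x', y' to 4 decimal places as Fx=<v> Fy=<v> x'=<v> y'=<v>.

Fx=-10.1262 Fy=10.5000 x'=-1.0126 y'=-5.9500

F_att = 3/2·(g−p) = 3/2·(-7,7) = (-10.5000,10.5000)
o1: d²=36 ≤ ρ²=54; F_rep = 34·(-6,0)/36² = (-0.1574,0.0000)
o2: d²=16 ≤ ρ²=54; F_rep = 34·(4,0)/16² = (0.5312,0.0000)
o3: d²=117 > ρ²=54 → inactive
F = F_att + ΣF_rep = (-10.1262,10.5000)
p' = p + 1/10·F = (-1.0126,-5.9500)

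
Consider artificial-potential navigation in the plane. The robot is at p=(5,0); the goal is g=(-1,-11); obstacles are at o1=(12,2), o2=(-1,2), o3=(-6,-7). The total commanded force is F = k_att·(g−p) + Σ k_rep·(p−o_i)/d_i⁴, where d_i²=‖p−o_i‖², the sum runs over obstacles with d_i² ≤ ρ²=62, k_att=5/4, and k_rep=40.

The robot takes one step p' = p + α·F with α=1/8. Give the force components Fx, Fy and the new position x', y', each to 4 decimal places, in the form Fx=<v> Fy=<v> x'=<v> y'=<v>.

F_att = 5/4·(g−p) = 5/4·(-6,-11) = (-7.5000,-13.7500)
o1: d²=53 ≤ ρ²=62; F_rep = 40·(-7,-2)/53² = (-0.0997,-0.0285)
o2: d²=40 ≤ ρ²=62; F_rep = 40·(6,-2)/40² = (0.1500,-0.0500)
o3: d²=170 > ρ²=62 → inactive
F = F_att + ΣF_rep = (-7.4497,-13.8285)
p' = p + 1/8·F = (4.0688,-1.7286)

Fx=-7.4497 Fy=-13.8285 x'=4.0688 y'=-1.7286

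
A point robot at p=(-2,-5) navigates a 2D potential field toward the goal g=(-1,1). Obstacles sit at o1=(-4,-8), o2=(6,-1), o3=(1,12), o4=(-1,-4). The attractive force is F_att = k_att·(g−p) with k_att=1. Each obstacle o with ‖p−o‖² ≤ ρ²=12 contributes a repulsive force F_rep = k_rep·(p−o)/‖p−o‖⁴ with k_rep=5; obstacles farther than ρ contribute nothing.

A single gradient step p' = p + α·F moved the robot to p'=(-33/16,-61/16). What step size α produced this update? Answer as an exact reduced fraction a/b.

F_att = 1·(g−p) = 1·(1,6) = (1.0000,6.0000)
o1: d²=13 > ρ²=12 → inactive
o2: d²=80 > ρ²=12 → inactive
o3: d²=298 > ρ²=12 → inactive
o4: d²=2 ≤ ρ²=12; F_rep = 5·(-1,-1)/2² = (-1.2500,-1.2500)
F = F_att + ΣF_rep = (-0.2500,4.7500)
Δp = p'−p = (-0.0625,1.1875); α = Δx/Fx = (-1/16) / (-1/4) = 1/4
check: Δy/Fy = (19/16) / (19/4) = 1/4 ✓

α = 1/4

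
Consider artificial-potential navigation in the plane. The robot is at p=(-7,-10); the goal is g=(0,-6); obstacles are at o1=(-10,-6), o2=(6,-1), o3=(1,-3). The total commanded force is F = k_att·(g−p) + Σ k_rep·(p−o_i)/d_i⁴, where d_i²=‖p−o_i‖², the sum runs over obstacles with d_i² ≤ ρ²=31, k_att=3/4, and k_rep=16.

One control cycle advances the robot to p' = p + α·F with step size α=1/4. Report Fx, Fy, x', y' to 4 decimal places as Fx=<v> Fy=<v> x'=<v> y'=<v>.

Fx=5.3268 Fy=2.8976 x'=-5.6683 y'=-9.2756

F_att = 3/4·(g−p) = 3/4·(7,4) = (5.2500,3.0000)
o1: d²=25 ≤ ρ²=31; F_rep = 16·(3,-4)/25² = (0.0768,-0.1024)
o2: d²=250 > ρ²=31 → inactive
o3: d²=113 > ρ²=31 → inactive
F = F_att + ΣF_rep = (5.3268,2.8976)
p' = p + 1/4·F = (-5.6683,-9.2756)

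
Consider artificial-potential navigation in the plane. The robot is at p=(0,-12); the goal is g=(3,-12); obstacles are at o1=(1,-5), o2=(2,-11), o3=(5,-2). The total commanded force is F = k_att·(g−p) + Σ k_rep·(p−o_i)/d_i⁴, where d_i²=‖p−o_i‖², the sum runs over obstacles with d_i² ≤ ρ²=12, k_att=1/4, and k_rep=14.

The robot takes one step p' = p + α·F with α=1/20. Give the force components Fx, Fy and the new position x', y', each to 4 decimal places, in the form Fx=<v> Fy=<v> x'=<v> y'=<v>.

Fx=-0.3700 Fy=-0.5600 x'=-0.0185 y'=-12.0280

F_att = 1/4·(g−p) = 1/4·(3,0) = (0.7500,0.0000)
o1: d²=50 > ρ²=12 → inactive
o2: d²=5 ≤ ρ²=12; F_rep = 14·(-2,-1)/5² = (-1.1200,-0.5600)
o3: d²=125 > ρ²=12 → inactive
F = F_att + ΣF_rep = (-0.3700,-0.5600)
p' = p + 1/20·F = (-0.0185,-12.0280)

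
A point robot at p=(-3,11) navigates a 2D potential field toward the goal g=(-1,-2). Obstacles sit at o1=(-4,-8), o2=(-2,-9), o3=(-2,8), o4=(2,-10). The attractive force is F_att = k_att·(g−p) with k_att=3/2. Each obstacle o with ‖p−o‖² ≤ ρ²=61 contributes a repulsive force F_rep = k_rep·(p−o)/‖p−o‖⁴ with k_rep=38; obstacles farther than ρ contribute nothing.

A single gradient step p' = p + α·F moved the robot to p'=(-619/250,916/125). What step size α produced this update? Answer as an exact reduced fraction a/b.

α = 1/5

F_att = 3/2·(g−p) = 3/2·(2,-13) = (3.0000,-19.5000)
o1: d²=362 > ρ²=61 → inactive
o2: d²=401 > ρ²=61 → inactive
o3: d²=10 ≤ ρ²=61; F_rep = 38·(-1,3)/10² = (-0.3800,1.1400)
o4: d²=466 > ρ²=61 → inactive
F = F_att + ΣF_rep = (2.6200,-18.3600)
Δp = p'−p = (0.5240,-3.6720); α = Δx/Fx = (131/250) / (131/50) = 1/5
check: Δy/Fy = (-459/125) / (-459/25) = 1/5 ✓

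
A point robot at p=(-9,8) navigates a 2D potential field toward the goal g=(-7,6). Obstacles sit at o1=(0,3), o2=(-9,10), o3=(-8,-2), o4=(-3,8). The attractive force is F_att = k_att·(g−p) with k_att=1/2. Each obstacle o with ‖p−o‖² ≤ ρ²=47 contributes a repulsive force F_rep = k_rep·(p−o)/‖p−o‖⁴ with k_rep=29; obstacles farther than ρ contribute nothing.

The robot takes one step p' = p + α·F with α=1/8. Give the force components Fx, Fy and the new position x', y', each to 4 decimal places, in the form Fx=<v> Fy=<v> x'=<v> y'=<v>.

Fx=0.8657 Fy=-4.6250 x'=-8.8918 y'=7.4219

F_att = 1/2·(g−p) = 1/2·(2,-2) = (1.0000,-1.0000)
o1: d²=106 > ρ²=47 → inactive
o2: d²=4 ≤ ρ²=47; F_rep = 29·(0,-2)/4² = (0.0000,-3.6250)
o3: d²=101 > ρ²=47 → inactive
o4: d²=36 ≤ ρ²=47; F_rep = 29·(-6,0)/36² = (-0.1343,0.0000)
F = F_att + ΣF_rep = (0.8657,-4.6250)
p' = p + 1/8·F = (-8.8918,7.4219)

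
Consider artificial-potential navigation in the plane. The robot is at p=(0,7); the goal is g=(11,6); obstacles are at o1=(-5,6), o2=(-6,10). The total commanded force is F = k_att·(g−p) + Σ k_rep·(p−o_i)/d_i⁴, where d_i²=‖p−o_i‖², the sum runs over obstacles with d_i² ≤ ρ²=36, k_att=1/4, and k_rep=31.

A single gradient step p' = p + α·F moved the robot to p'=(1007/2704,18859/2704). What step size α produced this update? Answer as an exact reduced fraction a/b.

α = 1/8

F_att = 1/4·(g−p) = 1/4·(11,-1) = (2.7500,-0.2500)
o1: d²=26 ≤ ρ²=36; F_rep = 31·(5,1)/26² = (0.2293,0.0459)
o2: d²=45 > ρ²=36 → inactive
F = F_att + ΣF_rep = (2.9793,-0.2041)
Δp = p'−p = (0.3724,-0.0255); α = Δx/Fx = (1007/2704) / (1007/338) = 1/8
check: Δy/Fy = (-69/2704) / (-69/338) = 1/8 ✓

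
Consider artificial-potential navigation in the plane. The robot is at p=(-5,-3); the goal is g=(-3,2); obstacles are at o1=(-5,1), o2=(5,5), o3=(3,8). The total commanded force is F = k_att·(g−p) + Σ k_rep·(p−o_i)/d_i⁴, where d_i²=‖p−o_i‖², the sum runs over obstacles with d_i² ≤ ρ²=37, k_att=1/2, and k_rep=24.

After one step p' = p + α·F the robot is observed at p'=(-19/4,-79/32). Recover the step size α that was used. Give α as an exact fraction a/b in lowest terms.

F_att = 1/2·(g−p) = 1/2·(2,5) = (1.0000,2.5000)
o1: d²=16 ≤ ρ²=37; F_rep = 24·(0,-4)/16² = (0.0000,-0.3750)
o2: d²=164 > ρ²=37 → inactive
o3: d²=185 > ρ²=37 → inactive
F = F_att + ΣF_rep = (1.0000,2.1250)
Δp = p'−p = (0.2500,0.5312); α = Δx/Fx = (1/4) / (1) = 1/4
check: Δy/Fy = (17/32) / (17/8) = 1/4 ✓

α = 1/4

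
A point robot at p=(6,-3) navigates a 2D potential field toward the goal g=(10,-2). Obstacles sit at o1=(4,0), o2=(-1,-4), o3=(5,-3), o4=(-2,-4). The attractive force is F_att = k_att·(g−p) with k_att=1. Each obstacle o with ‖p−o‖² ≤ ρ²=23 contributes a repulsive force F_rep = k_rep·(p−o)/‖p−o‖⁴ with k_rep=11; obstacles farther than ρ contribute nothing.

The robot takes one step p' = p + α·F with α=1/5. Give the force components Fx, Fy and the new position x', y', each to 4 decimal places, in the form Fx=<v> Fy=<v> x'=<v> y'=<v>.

F_att = 1·(g−p) = 1·(4,1) = (4.0000,1.0000)
o1: d²=13 ≤ ρ²=23; F_rep = 11·(2,-3)/13² = (0.1302,-0.1953)
o2: d²=50 > ρ²=23 → inactive
o3: d²=1 ≤ ρ²=23; F_rep = 11·(1,0)/1² = (11.0000,0.0000)
o4: d²=65 > ρ²=23 → inactive
F = F_att + ΣF_rep = (15.1302,0.8047)
p' = p + 1/5·F = (9.0260,-2.8391)

Fx=15.1302 Fy=0.8047 x'=9.0260 y'=-2.8391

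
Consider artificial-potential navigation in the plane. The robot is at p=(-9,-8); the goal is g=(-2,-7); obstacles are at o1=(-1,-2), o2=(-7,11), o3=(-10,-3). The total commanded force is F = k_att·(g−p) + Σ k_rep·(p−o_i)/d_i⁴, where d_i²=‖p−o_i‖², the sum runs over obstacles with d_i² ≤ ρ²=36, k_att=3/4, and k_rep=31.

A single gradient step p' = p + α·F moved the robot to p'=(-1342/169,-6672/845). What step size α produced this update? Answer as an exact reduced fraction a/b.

α = 1/5

F_att = 3/4·(g−p) = 3/4·(7,1) = (5.2500,0.7500)
o1: d²=100 > ρ²=36 → inactive
o2: d²=365 > ρ²=36 → inactive
o3: d²=26 ≤ ρ²=36; F_rep = 31·(1,-5)/26² = (0.0459,-0.2293)
F = F_att + ΣF_rep = (5.2959,0.5207)
Δp = p'−p = (1.0592,0.1041); α = Δx/Fx = (179/169) / (895/169) = 1/5
check: Δy/Fy = (88/845) / (88/169) = 1/5 ✓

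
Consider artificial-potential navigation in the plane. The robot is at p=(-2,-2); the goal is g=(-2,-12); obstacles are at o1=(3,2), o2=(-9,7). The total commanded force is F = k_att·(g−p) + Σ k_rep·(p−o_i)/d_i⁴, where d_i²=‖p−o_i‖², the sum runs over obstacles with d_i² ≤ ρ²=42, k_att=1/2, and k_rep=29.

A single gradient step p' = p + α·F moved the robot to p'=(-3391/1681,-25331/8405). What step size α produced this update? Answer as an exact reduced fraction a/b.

F_att = 1/2·(g−p) = 1/2·(0,-10) = (0.0000,-5.0000)
o1: d²=41 ≤ ρ²=42; F_rep = 29·(-5,-4)/41² = (-0.0863,-0.0690)
o2: d²=130 > ρ²=42 → inactive
F = F_att + ΣF_rep = (-0.0863,-5.0690)
Δp = p'−p = (-0.0173,-1.0138); α = Δx/Fx = (-29/1681) / (-145/1681) = 1/5
check: Δy/Fy = (-8521/8405) / (-8521/1681) = 1/5 ✓

α = 1/5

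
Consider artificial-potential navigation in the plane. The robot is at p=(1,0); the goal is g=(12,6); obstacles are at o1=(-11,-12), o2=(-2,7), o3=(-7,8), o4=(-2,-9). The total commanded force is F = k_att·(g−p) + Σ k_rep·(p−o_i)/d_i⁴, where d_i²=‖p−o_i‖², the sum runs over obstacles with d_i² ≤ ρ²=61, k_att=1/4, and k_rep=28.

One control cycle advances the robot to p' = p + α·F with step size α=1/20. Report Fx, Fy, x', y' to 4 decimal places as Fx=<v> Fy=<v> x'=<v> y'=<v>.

F_att = 1/4·(g−p) = 1/4·(11,6) = (2.7500,1.5000)
o1: d²=288 > ρ²=61 → inactive
o2: d²=58 ≤ ρ²=61; F_rep = 28·(3,-7)/58² = (0.0250,-0.0583)
o3: d²=128 > ρ²=61 → inactive
o4: d²=90 > ρ²=61 → inactive
F = F_att + ΣF_rep = (2.7750,1.4417)
p' = p + 1/20·F = (1.1387,0.0721)

Fx=2.7750 Fy=1.4417 x'=1.1387 y'=0.0721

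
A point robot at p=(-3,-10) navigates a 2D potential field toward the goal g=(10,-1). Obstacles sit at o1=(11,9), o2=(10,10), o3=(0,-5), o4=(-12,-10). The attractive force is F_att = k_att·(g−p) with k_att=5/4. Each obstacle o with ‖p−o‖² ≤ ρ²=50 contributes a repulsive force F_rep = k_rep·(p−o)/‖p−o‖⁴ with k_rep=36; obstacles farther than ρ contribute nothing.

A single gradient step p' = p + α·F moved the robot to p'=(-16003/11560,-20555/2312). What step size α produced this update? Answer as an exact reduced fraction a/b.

α = 1/10

F_att = 5/4·(g−p) = 5/4·(13,9) = (16.2500,11.2500)
o1: d²=557 > ρ²=50 → inactive
o2: d²=569 > ρ²=50 → inactive
o3: d²=34 ≤ ρ²=50; F_rep = 36·(-3,-5)/34² = (-0.0934,-0.1557)
o4: d²=81 > ρ²=50 → inactive
F = F_att + ΣF_rep = (16.1566,11.0943)
Δp = p'−p = (1.6157,1.1094); α = Δx/Fx = (18677/11560) / (18677/1156) = 1/10
check: Δy/Fy = (2565/2312) / (12825/1156) = 1/10 ✓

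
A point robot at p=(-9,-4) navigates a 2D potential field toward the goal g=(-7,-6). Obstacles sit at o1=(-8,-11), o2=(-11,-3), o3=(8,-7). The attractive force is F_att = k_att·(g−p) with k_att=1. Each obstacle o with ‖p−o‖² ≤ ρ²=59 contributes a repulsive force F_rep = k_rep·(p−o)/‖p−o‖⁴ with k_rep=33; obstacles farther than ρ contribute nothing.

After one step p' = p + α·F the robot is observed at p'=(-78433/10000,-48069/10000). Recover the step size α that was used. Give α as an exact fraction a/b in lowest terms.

F_att = 1·(g−p) = 1·(2,-2) = (2.0000,-2.0000)
o1: d²=50 ≤ ρ²=59; F_rep = 33·(-1,7)/50² = (-0.0132,0.0924)
o2: d²=5 ≤ ρ²=59; F_rep = 33·(2,-1)/5² = (2.6400,-1.3200)
o3: d²=298 > ρ²=59 → inactive
F = F_att + ΣF_rep = (4.6268,-3.2276)
Δp = p'−p = (1.1567,-0.8069); α = Δx/Fx = (11567/10000) / (11567/2500) = 1/4
check: Δy/Fy = (-8069/10000) / (-8069/2500) = 1/4 ✓

α = 1/4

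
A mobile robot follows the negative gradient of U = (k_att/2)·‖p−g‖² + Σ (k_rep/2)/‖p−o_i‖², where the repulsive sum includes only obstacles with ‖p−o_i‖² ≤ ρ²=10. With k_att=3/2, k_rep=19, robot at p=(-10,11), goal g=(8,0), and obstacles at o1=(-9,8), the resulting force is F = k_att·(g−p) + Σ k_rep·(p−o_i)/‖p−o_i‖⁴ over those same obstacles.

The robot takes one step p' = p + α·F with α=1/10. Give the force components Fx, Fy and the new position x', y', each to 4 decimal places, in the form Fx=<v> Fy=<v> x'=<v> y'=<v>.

F_att = 3/2·(g−p) = 3/2·(18,-11) = (27.0000,-16.5000)
o1: d²=10 ≤ ρ²=10; F_rep = 19·(-1,3)/10² = (-0.1900,0.5700)
F = F_att + ΣF_rep = (26.8100,-15.9300)
p' = p + 1/10·F = (-7.3190,9.4070)

Fx=26.8100 Fy=-15.9300 x'=-7.3190 y'=9.4070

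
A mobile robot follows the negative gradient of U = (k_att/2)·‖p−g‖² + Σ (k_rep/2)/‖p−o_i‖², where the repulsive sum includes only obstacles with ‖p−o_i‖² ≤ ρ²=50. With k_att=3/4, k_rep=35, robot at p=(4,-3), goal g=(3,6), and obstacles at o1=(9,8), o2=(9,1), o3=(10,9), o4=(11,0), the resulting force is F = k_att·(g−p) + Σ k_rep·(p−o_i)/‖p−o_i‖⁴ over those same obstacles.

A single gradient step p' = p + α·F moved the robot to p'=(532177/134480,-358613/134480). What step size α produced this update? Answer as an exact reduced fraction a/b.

F_att = 3/4·(g−p) = 3/4·(-1,9) = (-0.7500,6.7500)
o1: d²=146 > ρ²=50 → inactive
o2: d²=41 ≤ ρ²=50; F_rep = 35·(-5,-4)/41² = (-0.1041,-0.0833)
o3: d²=180 > ρ²=50 → inactive
o4: d²=58 > ρ²=50 → inactive
F = F_att + ΣF_rep = (-0.8541,6.6667)
Δp = p'−p = (-0.0427,0.3333); α = Δx/Fx = (-5743/134480) / (-5743/6724) = 1/20
check: Δy/Fy = (44827/134480) / (44827/6724) = 1/20 ✓

α = 1/20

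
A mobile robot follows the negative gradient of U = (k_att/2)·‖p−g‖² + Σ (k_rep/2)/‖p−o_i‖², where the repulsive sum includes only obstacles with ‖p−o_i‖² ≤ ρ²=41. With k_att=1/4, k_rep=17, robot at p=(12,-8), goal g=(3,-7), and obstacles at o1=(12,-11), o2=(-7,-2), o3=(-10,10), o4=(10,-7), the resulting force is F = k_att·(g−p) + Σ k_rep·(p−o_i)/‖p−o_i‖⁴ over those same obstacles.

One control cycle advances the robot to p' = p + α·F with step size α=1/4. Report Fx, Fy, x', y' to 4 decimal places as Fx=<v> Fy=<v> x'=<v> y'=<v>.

Fx=-0.8900 Fy=0.1996 x'=11.7775 y'=-7.9501

F_att = 1/4·(g−p) = 1/4·(-9,1) = (-2.2500,0.2500)
o1: d²=9 ≤ ρ²=41; F_rep = 17·(0,3)/9² = (0.0000,0.6296)
o2: d²=397 > ρ²=41 → inactive
o3: d²=808 > ρ²=41 → inactive
o4: d²=5 ≤ ρ²=41; F_rep = 17·(2,-1)/5² = (1.3600,-0.6800)
F = F_att + ΣF_rep = (-0.8900,0.1996)
p' = p + 1/4·F = (11.7775,-7.9501)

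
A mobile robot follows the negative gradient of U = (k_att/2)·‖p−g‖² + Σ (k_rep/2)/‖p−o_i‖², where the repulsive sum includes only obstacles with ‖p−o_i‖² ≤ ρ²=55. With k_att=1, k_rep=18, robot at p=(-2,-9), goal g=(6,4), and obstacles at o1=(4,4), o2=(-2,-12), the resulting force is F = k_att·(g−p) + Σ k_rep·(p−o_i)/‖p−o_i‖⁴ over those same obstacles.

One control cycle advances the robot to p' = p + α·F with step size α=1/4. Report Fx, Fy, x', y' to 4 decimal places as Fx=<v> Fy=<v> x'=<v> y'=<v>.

F_att = 1·(g−p) = 1·(8,13) = (8.0000,13.0000)
o1: d²=205 > ρ²=55 → inactive
o2: d²=9 ≤ ρ²=55; F_rep = 18·(0,3)/9² = (0.0000,0.6667)
F = F_att + ΣF_rep = (8.0000,13.6667)
p' = p + 1/4·F = (0.0000,-5.5833)

Fx=8.0000 Fy=13.6667 x'=0.0000 y'=-5.5833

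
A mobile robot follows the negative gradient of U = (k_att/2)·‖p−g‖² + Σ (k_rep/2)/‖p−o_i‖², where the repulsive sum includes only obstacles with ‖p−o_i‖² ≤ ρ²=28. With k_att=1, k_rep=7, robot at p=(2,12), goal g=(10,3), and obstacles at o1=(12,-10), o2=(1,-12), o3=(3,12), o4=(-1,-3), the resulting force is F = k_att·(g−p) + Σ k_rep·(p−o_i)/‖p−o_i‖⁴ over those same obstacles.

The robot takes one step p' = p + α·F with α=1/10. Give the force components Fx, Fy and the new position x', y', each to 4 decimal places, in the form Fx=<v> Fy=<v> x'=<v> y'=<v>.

Fx=1.0000 Fy=-9.0000 x'=2.1000 y'=11.1000

F_att = 1·(g−p) = 1·(8,-9) = (8.0000,-9.0000)
o1: d²=584 > ρ²=28 → inactive
o2: d²=577 > ρ²=28 → inactive
o3: d²=1 ≤ ρ²=28; F_rep = 7·(-1,0)/1² = (-7.0000,0.0000)
o4: d²=234 > ρ²=28 → inactive
F = F_att + ΣF_rep = (1.0000,-9.0000)
p' = p + 1/10·F = (2.1000,11.1000)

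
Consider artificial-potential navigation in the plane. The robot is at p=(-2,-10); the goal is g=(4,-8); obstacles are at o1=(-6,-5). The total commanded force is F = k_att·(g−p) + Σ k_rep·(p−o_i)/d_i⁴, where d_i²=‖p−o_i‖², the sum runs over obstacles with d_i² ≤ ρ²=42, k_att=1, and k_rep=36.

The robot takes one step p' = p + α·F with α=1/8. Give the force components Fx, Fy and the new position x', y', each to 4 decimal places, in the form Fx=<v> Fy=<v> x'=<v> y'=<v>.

F_att = 1·(g−p) = 1·(6,2) = (6.0000,2.0000)
o1: d²=41 ≤ ρ²=42; F_rep = 36·(4,-5)/41² = (0.0857,-0.1071)
F = F_att + ΣF_rep = (6.0857,1.8929)
p' = p + 1/8·F = (-1.2393,-9.7634)

Fx=6.0857 Fy=1.8929 x'=-1.2393 y'=-9.7634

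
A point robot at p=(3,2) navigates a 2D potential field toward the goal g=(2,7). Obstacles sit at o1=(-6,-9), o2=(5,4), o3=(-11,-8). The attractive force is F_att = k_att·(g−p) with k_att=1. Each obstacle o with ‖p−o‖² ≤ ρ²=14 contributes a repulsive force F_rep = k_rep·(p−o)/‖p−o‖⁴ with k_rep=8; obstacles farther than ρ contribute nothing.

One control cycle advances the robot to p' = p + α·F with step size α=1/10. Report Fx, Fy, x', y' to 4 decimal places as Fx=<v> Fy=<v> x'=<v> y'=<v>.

Fx=-1.2500 Fy=4.7500 x'=2.8750 y'=2.4750

F_att = 1·(g−p) = 1·(-1,5) = (-1.0000,5.0000)
o1: d²=202 > ρ²=14 → inactive
o2: d²=8 ≤ ρ²=14; F_rep = 8·(-2,-2)/8² = (-0.2500,-0.2500)
o3: d²=296 > ρ²=14 → inactive
F = F_att + ΣF_rep = (-1.2500,4.7500)
p' = p + 1/10·F = (2.8750,2.4750)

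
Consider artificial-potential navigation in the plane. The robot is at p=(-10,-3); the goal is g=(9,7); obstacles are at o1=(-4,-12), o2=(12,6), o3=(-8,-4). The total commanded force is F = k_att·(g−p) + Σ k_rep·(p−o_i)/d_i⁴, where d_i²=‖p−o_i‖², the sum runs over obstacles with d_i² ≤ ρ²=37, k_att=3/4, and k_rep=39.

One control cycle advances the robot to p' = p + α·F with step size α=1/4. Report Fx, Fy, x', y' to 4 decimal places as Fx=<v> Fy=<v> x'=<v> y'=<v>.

Fx=11.1300 Fy=9.0600 x'=-7.2175 y'=-0.7350

F_att = 3/4·(g−p) = 3/4·(19,10) = (14.2500,7.5000)
o1: d²=117 > ρ²=37 → inactive
o2: d²=565 > ρ²=37 → inactive
o3: d²=5 ≤ ρ²=37; F_rep = 39·(-2,1)/5² = (-3.1200,1.5600)
F = F_att + ΣF_rep = (11.1300,9.0600)
p' = p + 1/4·F = (-7.2175,-0.7350)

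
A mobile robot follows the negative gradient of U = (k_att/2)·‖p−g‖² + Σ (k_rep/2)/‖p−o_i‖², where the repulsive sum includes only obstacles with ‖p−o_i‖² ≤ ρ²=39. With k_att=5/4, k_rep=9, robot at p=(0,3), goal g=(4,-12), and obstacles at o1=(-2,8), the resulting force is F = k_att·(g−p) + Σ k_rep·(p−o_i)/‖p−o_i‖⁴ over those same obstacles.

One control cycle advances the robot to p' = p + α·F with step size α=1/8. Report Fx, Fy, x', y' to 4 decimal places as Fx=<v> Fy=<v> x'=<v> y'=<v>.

Fx=5.0214 Fy=-18.8035 x'=0.6277 y'=0.6496

F_att = 5/4·(g−p) = 5/4·(4,-15) = (5.0000,-18.7500)
o1: d²=29 ≤ ρ²=39; F_rep = 9·(2,-5)/29² = (0.0214,-0.0535)
F = F_att + ΣF_rep = (5.0214,-18.8035)
p' = p + 1/8·F = (0.6277,0.6496)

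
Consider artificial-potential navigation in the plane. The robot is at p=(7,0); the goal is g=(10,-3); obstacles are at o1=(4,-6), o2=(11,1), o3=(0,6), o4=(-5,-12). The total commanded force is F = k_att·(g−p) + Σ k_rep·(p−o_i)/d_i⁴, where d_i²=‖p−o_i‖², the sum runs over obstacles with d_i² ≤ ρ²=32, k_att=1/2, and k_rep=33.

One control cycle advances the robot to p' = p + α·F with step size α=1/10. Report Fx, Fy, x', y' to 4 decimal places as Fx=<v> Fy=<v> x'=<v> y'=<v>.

Fx=1.0433 Fy=-1.6142 x'=7.1043 y'=-0.1614

F_att = 1/2·(g−p) = 1/2·(3,-3) = (1.5000,-1.5000)
o1: d²=45 > ρ²=32 → inactive
o2: d²=17 ≤ ρ²=32; F_rep = 33·(-4,-1)/17² = (-0.4567,-0.1142)
o3: d²=85 > ρ²=32 → inactive
o4: d²=288 > ρ²=32 → inactive
F = F_att + ΣF_rep = (1.0433,-1.6142)
p' = p + 1/10·F = (7.1043,-0.1614)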